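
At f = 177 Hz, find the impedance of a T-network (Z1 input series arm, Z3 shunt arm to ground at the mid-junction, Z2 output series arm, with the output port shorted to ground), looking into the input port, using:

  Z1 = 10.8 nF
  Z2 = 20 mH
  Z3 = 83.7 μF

Step 1 — Angular frequency: ω = 2π·f = 2π·177 = 1112 rad/s.
Step 2 — Component impedances:
  Z1: Z = 1/(jωC) = -j/(ω·C) = 0 - j8.326e+04 Ω
  Z2: Z = jωL = j·1112·0.02 = 0 + j22.24 Ω
  Z3: Z = 1/(jωC) = -j/(ω·C) = 0 - j10.74 Ω
Step 3 — With the output port shorted to ground, the output series arm Z2 runs from the junction to ground; the shunt arm Z3 also runs from the junction to ground. They appear in parallel: Z3 || Z2 = 0 - j20.78 Ω.
Step 4 — Series with input arm Z1: Z_in = Z1 + (Z3 || Z2) = 0 - j8.328e+04 Ω = 8.328e+04∠-90.0° Ω.

Z = 0 - j8.328e+04 Ω = 8.328e+04∠-90.0° Ω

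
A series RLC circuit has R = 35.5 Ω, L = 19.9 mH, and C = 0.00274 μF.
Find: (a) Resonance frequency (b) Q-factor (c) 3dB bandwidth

Step 1 — Resonance condition Im(Z)=0 gives ω₀ = 1/√(LC).
Step 2 — ω₀ = 1/√(0.0199·2.74e-09) = 1.354e+05 rad/s.
Step 3 — f₀ = ω₀/(2π) = 2.155e+04 Hz.
Step 4 — Series Q: Q = ω₀L/R = 1.354e+05·0.0199/35.5 = 75.91.
Step 5 — 3dB bandwidth: Δω = ω₀/Q = 1784 rad/s; BW = Δω/(2π) = 283.9 Hz.

(a) f₀ = 2.155e+04 Hz  (b) Q = 75.91  (c) BW = 283.9 Hz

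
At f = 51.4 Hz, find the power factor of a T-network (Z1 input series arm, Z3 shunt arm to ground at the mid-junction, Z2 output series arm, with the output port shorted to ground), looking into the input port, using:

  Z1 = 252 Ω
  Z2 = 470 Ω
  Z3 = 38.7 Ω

Step 1 — Angular frequency: ω = 2π·f = 2π·51.4 = 323 rad/s.
Step 2 — Component impedances:
  Z1: Z = R = 252 Ω
  Z2: Z = R = 470 Ω
  Z3: Z = R = 38.7 Ω
Step 3 — With the output port shorted to ground, the output series arm Z2 runs from the junction to ground; the shunt arm Z3 also runs from the junction to ground. They appear in parallel: Z3 || Z2 = 35.76 Ω.
Step 4 — Series with input arm Z1: Z_in = Z1 + (Z3 || Z2) = 287.8 Ω = 287.8∠0.0° Ω.
Step 5 — Power factor: PF = cos(φ) = Re(Z)/|Z| = 287.8/287.8 = 1.
Step 6 — Type: Im(Z) = 0 ⇒ unity (phase φ = 0.0°).

PF = 1 (unity, φ = 0.0°)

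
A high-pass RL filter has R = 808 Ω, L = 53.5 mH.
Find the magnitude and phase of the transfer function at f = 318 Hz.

Step 1 — Angular frequency: ω = 2π·318 = 1998 rad/s.
Step 2 — Transfer function: H(jω) = jωL/(R + jωL).
Step 3 — Numerator jωL = j·106.9; denominator R + jωL = 808 + j106.9.
Step 4 — H = 0.0172 + j0.13.
Step 5 — Magnitude: |H| = 0.1312 (-17.6 dB); phase: φ = 82.5°.

|H| = 0.1312 (-17.6 dB), φ = 82.5°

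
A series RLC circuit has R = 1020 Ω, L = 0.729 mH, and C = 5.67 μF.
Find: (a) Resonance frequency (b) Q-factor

Step 1 — Resonance condition Im(Z)=0 gives ω₀ = 1/√(LC).
Step 2 — ω₀ = 1/√(0.000729·5.67e-06) = 1.555e+04 rad/s.
Step 3 — f₀ = ω₀/(2π) = 2476 Hz.
Step 4 — Series Q: Q = ω₀L/R = 1.555e+04·0.000729/1020 = 0.01112.

(a) f₀ = 2476 Hz  (b) Q = 0.01112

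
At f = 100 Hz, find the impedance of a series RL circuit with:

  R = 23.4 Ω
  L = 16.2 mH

Step 1 — Angular frequency: ω = 2π·f = 2π·100 = 628.3 rad/s.
Step 2 — Component impedances:
  R: Z = R = 23.4 Ω
  L: Z = jωL = j·628.3·0.0162 = 0 + j10.18 Ω
Step 3 — Series combination: Z_total = R + L = 23.4 + j10.18 Ω = 25.52∠23.5° Ω.

Z = 23.4 + j10.18 Ω = 25.52∠23.5° Ω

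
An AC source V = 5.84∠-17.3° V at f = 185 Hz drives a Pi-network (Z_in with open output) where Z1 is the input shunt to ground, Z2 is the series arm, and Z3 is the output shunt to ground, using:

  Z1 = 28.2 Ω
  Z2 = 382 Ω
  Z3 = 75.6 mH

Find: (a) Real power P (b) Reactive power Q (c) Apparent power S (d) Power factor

Step 1 — Angular frequency: ω = 2π·f = 2π·185 = 1162 rad/s.
Step 2 — Component impedances:
  Z1: Z = R = 28.2 Ω
  Z2: Z = R = 382 Ω
  Z3: Z = jωL = j·1162·0.0756 = 0 + j87.88 Ω
Step 3 — With open output, the series arm Z2 and the output shunt Z3 appear in series to ground: Z2 + Z3 = 382 + j87.88 Ω.
Step 4 — Parallel with input shunt Z1: Z_in = Z1 || (Z2 + Z3) = 26.35 + j0.3971 Ω = 26.35∠0.9° Ω.
Step 5 — Source phasor: V = 5.84∠-17.3° V = 5.576 - j1.737 V.
Step 6 — Current: I = V / Z = 0.2106 - j0.06909 A = 0.2216∠-18.2° A.
Step 7 — Complex power: S = V·I* = 1.294 + j0.01951 VA.
Step 8 — Real power: P = Re(S) = 1.294 W.
Step 9 — Reactive power: Q = Im(S) = 0.01951 VAR.
Step 10 — Apparent power: |S| = 1.294 VA.
Step 11 — Power factor: PF = P/|S| = 0.9999 (lagging).

(a) P = 1.294 W  (b) Q = 0.01951 VAR  (c) S = 1.294 VA  (d) PF = 0.9999 (lagging)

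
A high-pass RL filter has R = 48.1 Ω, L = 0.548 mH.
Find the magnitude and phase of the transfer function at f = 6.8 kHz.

Step 1 — Angular frequency: ω = 2π·6800 = 4.273e+04 rad/s.
Step 2 — Transfer function: H(jω) = jωL/(R + jωL).
Step 3 — Numerator jωL = j·23.41; denominator R + jωL = 48.1 + j23.41.
Step 4 — H = 0.1916 + j0.3935.
Step 5 — Magnitude: |H| = 0.4377 (-7.2 dB); phase: φ = 64.0°.

|H| = 0.4377 (-7.2 dB), φ = 64.0°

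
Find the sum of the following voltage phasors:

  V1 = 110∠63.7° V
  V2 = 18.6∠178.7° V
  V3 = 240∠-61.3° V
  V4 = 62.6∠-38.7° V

Step 1 — Convert each phasor to rectangular form:
  V1 = 110·(cos(63.7°) + j·sin(63.7°)) = 48.74 + j98.61 V
  V2 = 18.6·(cos(178.7°) + j·sin(178.7°)) = -18.6 + j0.422 V
  V3 = 240·(cos(-61.3°) + j·sin(-61.3°)) = 115.3 - j210.5 V
  V4 = 62.6·(cos(-38.7°) + j·sin(-38.7°)) = 48.85 - j39.14 V
Step 2 — Sum components: V_total = 194.3 - j150.6 V.
Step 3 — Convert to polar: |V_total| = 245.8 V, ∠V_total = -37.8°.

V_total = 245.8∠-37.8° V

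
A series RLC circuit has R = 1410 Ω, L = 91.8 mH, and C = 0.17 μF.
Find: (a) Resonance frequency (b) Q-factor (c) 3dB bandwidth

Step 1 — Resonance: ω₀ = 1/√(LC) = 1/√(0.0918·1.7e-07) = 8005 rad/s.
Step 2 — f₀ = ω₀/(2π) = 1274 Hz.
Step 3 — Series Q: Q = ω₀L/R = 8005·0.0918/1410 = 0.5212.
Step 4 — Bandwidth: Δω = ω₀/Q = 1.536e+04 rad/s; BW = Δω/(2π) = 2445 Hz.

(a) f₀ = 1274 Hz  (b) Q = 0.5212  (c) BW = 2445 Hz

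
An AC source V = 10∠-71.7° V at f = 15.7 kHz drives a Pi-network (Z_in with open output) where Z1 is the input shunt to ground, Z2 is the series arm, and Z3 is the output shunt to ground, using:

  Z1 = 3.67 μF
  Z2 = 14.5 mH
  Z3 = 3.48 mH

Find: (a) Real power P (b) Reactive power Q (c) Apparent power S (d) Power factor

Step 1 — Angular frequency: ω = 2π·f = 2π·1.57e+04 = 9.865e+04 rad/s.
Step 2 — Component impedances:
  Z1: Z = 1/(jωC) = -j/(ω·C) = 0 - j2.762 Ω
  Z2: Z = jωL = j·9.865e+04·0.0145 = 0 + j1430 Ω
  Z3: Z = jωL = j·9.865e+04·0.00348 = 0 + j343.3 Ω
Step 3 — With open output, the series arm Z2 and the output shunt Z3 appear in series to ground: Z2 + Z3 = 0 + j1774 Ω.
Step 4 — Parallel with input shunt Z1: Z_in = Z1 || (Z2 + Z3) = 0 - j2.767 Ω = 2.767∠-90.0° Ω.
Step 5 — Source phasor: V = 10∠-71.7° V = 3.14 - j9.494 V.
Step 6 — Current: I = V / Z = 3.432 + j1.135 A = 3.615∠18.3° A.
Step 7 — Complex power: S = V·I* = 0 - j36.15 VA.
Step 8 — Real power: P = Re(S) = 0 W.
Step 9 — Reactive power: Q = Im(S) = -36.15 VAR.
Step 10 — Apparent power: |S| = 36.15 VA.
Step 11 — Power factor: PF = P/|S| = 0 (leading).

(a) P = 0 W  (b) Q = -36.15 VAR  (c) S = 36.15 VA  (d) PF = 0 (leading)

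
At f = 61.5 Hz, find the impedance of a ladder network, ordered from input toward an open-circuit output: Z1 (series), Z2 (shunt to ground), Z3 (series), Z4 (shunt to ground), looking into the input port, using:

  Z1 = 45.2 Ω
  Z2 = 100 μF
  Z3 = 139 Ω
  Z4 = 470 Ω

Step 1 — Angular frequency: ω = 2π·f = 2π·61.5 = 386.4 rad/s.
Step 2 — Component impedances:
  Z1: Z = R = 45.2 Ω
  Z2: Z = 1/(jωC) = -j/(ω·C) = 0 - j25.88 Ω
  Z3: Z = R = 139 Ω
  Z4: Z = R = 470 Ω
Step 3 — Ladder network (open output): work backward from the far end, alternating series and parallel combinations. Z_in = 46.3 - j25.83 Ω = 53.02∠-29.2° Ω.

Z = 46.3 - j25.83 Ω = 53.02∠-29.2° Ω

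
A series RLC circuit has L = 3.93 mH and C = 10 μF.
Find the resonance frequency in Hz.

Step 1 — Resonance condition Im(Z)=0 gives ω₀ = 1/√(LC).
Step 2 — ω₀ = 1/√(0.00393·1e-05) = 5044 rad/s.
Step 3 — f₀ = ω₀/(2π) = 802.8 Hz.

f₀ = 802.8 Hz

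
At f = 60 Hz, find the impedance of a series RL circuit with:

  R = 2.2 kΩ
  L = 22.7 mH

Step 1 — Angular frequency: ω = 2π·f = 2π·60 = 377 rad/s.
Step 2 — Component impedances:
  R: Z = R = 2200 Ω
  L: Z = jωL = j·377·0.0227 = 0 + j8.558 Ω
Step 3 — Series combination: Z_total = R + L = 2200 + j8.558 Ω = 2200∠0.2° Ω.

Z = 2200 + j8.558 Ω = 2200∠0.2° Ω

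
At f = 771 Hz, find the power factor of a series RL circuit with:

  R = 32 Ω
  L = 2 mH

Step 1 — Angular frequency: ω = 2π·f = 2π·771 = 4844 rad/s.
Step 2 — Component impedances:
  R: Z = R = 32 Ω
  L: Z = jωL = j·4844·0.002 = 0 + j9.689 Ω
Step 3 — Series combination: Z_total = R + L = 32 + j9.689 Ω = 33.43∠16.8° Ω.
Step 4 — Power factor: PF = cos(φ) = Re(Z)/|Z| = 32/33.435 = 0.9571.
Step 5 — Type: Im(Z) = 9.689 ⇒ lagging (phase φ = 16.8°).

PF = 0.9571 (lagging, φ = 16.8°)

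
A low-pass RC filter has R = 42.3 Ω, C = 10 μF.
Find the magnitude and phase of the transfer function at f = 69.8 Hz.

Step 1 — Angular frequency: ω = 2π·69.8 = 438.6 rad/s.
Step 2 — Transfer function: H(jω) = 1/(1 + jωRC).
Step 3 — Denominator: 1 + jωRC = 1 + j·438.6·42.3·1e-05 = 1 + j0.1855.
Step 4 — H = 0.9667 - j0.1793.
Step 5 — Magnitude: |H| = 0.9832 (-0.1 dB); phase: φ = -10.5°.

|H| = 0.9832 (-0.1 dB), φ = -10.5°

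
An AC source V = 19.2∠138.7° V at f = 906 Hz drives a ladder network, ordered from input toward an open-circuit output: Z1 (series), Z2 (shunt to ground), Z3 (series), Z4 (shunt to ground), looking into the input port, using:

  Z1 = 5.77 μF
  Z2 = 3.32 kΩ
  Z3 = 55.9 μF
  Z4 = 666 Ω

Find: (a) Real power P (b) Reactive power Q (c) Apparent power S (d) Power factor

Step 1 — Angular frequency: ω = 2π·f = 2π·906 = 5693 rad/s.
Step 2 — Component impedances:
  Z1: Z = 1/(jωC) = -j/(ω·C) = 0 - j30.45 Ω
  Z2: Z = R = 3320 Ω
  Z3: Z = 1/(jωC) = -j/(ω·C) = 0 - j3.143 Ω
  Z4: Z = R = 666 Ω
Step 3 — Ladder network (open output): work backward from the far end, alternating series and parallel combinations. Z_in = 554.7 - j32.63 Ω = 555.7∠-3.4° Ω.
Step 4 — Source phasor: V = 19.2∠138.7° V = -14.42 + j12.67 V.
Step 5 — Current: I = V / Z = -0.02725 + j0.02124 A = 0.03455∠142.1° A.
Step 6 — Complex power: S = V·I* = 0.6623 - j0.03895 VA.
Step 7 — Real power: P = Re(S) = 0.6623 W.
Step 8 — Reactive power: Q = Im(S) = -0.03895 VAR.
Step 9 — Apparent power: |S| = 0.6634 VA.
Step 10 — Power factor: PF = P/|S| = 0.9983 (leading).

(a) P = 0.6623 W  (b) Q = -0.03895 VAR  (c) S = 0.6634 VA  (d) PF = 0.9983 (leading)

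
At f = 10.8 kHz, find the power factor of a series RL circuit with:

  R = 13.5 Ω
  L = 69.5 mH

Step 1 — Angular frequency: ω = 2π·f = 2π·1.08e+04 = 6.786e+04 rad/s.
Step 2 — Component impedances:
  R: Z = R = 13.5 Ω
  L: Z = jωL = j·6.786e+04·0.0695 = 0 + j4716 Ω
Step 3 — Series combination: Z_total = R + L = 13.5 + j4716 Ω = 4716∠89.8° Ω.
Step 4 — Power factor: PF = cos(φ) = Re(Z)/|Z| = 13.5/4716.2 = 0.002862.
Step 5 — Type: Im(Z) = 4716 ⇒ lagging (phase φ = 89.8°).

PF = 0.002862 (lagging, φ = 89.8°)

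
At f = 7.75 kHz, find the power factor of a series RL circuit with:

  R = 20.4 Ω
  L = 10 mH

Step 1 — Angular frequency: ω = 2π·f = 2π·7750 = 4.869e+04 rad/s.
Step 2 — Component impedances:
  R: Z = R = 20.4 Ω
  L: Z = jωL = j·4.869e+04·0.01 = 0 + j486.9 Ω
Step 3 — Series combination: Z_total = R + L = 20.4 + j486.9 Ω = 487.4∠87.6° Ω.
Step 4 — Power factor: PF = cos(φ) = Re(Z)/|Z| = 20.4/487.37 = 0.04186.
Step 5 — Type: Im(Z) = 486.9 ⇒ lagging (phase φ = 87.6°).

PF = 0.04186 (lagging, φ = 87.6°)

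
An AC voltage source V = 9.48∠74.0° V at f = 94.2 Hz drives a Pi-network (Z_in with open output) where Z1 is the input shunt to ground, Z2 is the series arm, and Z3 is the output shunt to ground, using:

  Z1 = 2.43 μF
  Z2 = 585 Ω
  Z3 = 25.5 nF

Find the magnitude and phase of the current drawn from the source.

Step 1 — Angular frequency: ω = 2π·f = 2π·94.2 = 591.9 rad/s.
Step 2 — Component impedances:
  Z1: Z = 1/(jωC) = -j/(ω·C) = 0 - j695.3 Ω
  Z2: Z = R = 585 Ω
  Z3: Z = 1/(jωC) = -j/(ω·C) = 0 - j6.626e+04 Ω
Step 3 — With open output, the series arm Z2 and the output shunt Z3 appear in series to ground: Z2 + Z3 = 585 - j6.626e+04 Ω.
Step 4 — Parallel with input shunt Z1: Z_in = Z1 || (Z2 + Z3) = 0.06308 - j688.1 Ω = 688.1∠-90.0° Ω.
Step 5 — Source phasor: V = 9.48∠74.0° V = 2.613 + j9.113 V.
Step 6 — Ohm's law: I = V / Z_total = (2.613 + j9.113) / (0.06308 - j688.1) = -0.01324 + j0.003799 A.
Step 7 — Convert to polar: |I| = 0.01378 A, ∠I = 164.0°.

I = 0.01378∠164.0° A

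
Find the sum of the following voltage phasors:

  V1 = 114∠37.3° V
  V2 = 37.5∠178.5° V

Step 1 — Convert each phasor to rectangular form:
  V1 = 114·(cos(37.3°) + j·sin(37.3°)) = 90.68 + j69.08 V
  V2 = 37.5·(cos(178.5°) + j·sin(178.5°)) = -37.49 + j0.9816 V
Step 2 — Sum components: V_total = 53.2 + j70.06 V.
Step 3 — Convert to polar: |V_total| = 87.97 V, ∠V_total = 52.8°.

V_total = 87.97∠52.8° V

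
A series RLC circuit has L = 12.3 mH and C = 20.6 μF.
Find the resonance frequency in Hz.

Step 1 — Resonance condition Im(Z)=0 gives ω₀ = 1/√(LC).
Step 2 — ω₀ = 1/√(0.0123·2.06e-05) = 1987 rad/s.
Step 3 — f₀ = ω₀/(2π) = 316.2 Hz.

f₀ = 316.2 Hz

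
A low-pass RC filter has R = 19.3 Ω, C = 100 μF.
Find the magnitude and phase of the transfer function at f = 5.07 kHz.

Step 1 — Angular frequency: ω = 2π·5070 = 3.186e+04 rad/s.
Step 2 — Transfer function: H(jω) = 1/(1 + jωRC).
Step 3 — Denominator: 1 + jωRC = 1 + j·3.186e+04·19.3·0.0001 = 1 + j61.48.
Step 4 — H = 0.0002645 - j0.01626.
Step 5 — Magnitude: |H| = 0.01626 (-35.8 dB); phase: φ = -89.1°.

|H| = 0.01626 (-35.8 dB), φ = -89.1°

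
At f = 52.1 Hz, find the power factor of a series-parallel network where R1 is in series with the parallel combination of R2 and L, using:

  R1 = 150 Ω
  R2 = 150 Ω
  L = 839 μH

Step 1 — Angular frequency: ω = 2π·f = 2π·52.1 = 327.4 rad/s.
Step 2 — Component impedances:
  R1: Z = R = 150 Ω
  R2: Z = R = 150 Ω
  L: Z = jωL = j·327.4·0.000839 = 0 + j0.2746 Ω
Step 3 — Parallel branch: R2 || L = 1/(1/R2 + 1/L) = 0.0005029 + j0.2746 Ω.
Step 4 — Series with R1: Z_total = R1 + (R2 || L) = 150 + j0.2746 Ω = 150∠0.1° Ω.
Step 5 — Power factor: PF = cos(φ) = Re(Z)/|Z| = 150/150 = 1.
Step 6 — Type: Im(Z) = 0.2746 ⇒ lagging (phase φ = 0.1°).

PF = 1 (lagging, φ = 0.1°)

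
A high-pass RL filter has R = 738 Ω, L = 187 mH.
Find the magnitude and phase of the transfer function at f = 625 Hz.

Step 1 — Angular frequency: ω = 2π·625 = 3927 rad/s.
Step 2 — Transfer function: H(jω) = jωL/(R + jωL).
Step 3 — Numerator jωL = j·734.3; denominator R + jωL = 738 + j734.3.
Step 4 — H = 0.4975 + j0.5.
Step 5 — Magnitude: |H| = 0.7054 (-3.0 dB); phase: φ = 45.1°.

|H| = 0.7054 (-3.0 dB), φ = 45.1°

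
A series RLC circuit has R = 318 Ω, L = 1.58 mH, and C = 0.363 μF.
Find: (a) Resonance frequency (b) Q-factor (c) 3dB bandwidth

Step 1 — Resonance condition Im(Z)=0 gives ω₀ = 1/√(LC).
Step 2 — ω₀ = 1/√(0.00158·3.63e-07) = 4.176e+04 rad/s.
Step 3 — f₀ = ω₀/(2π) = 6646 Hz.
Step 4 — Series Q: Q = ω₀L/R = 4.176e+04·0.00158/318 = 0.2075.
Step 5 — 3dB bandwidth: Δω = ω₀/Q = 2.013e+05 rad/s; BW = Δω/(2π) = 3.203e+04 Hz.

(a) f₀ = 6646 Hz  (b) Q = 0.2075  (c) BW = 3.203e+04 Hz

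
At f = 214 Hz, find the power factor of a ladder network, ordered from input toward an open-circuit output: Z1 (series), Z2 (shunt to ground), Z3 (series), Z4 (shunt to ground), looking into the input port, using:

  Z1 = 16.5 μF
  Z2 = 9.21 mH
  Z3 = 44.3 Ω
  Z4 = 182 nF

Step 1 — Angular frequency: ω = 2π·f = 2π·214 = 1345 rad/s.
Step 2 — Component impedances:
  Z1: Z = 1/(jωC) = -j/(ω·C) = 0 - j45.07 Ω
  Z2: Z = jωL = j·1345·0.00921 = 0 + j12.38 Ω
  Z3: Z = R = 44.3 Ω
  Z4: Z = 1/(jωC) = -j/(ω·C) = 0 - j4086 Ω
Step 3 — Ladder network (open output): work backward from the far end, alternating series and parallel combinations. Z_in = 0.0004093 - j32.65 Ω = 32.65∠-90.0° Ω.
Step 4 — Power factor: PF = cos(φ) = Re(Z)/|Z| = 0.00040928/32.652 = 1.253e-05.
Step 5 — Type: Im(Z) = -32.65 ⇒ leading (phase φ = -90.0°).

PF = 1.253e-05 (leading, φ = -90.0°)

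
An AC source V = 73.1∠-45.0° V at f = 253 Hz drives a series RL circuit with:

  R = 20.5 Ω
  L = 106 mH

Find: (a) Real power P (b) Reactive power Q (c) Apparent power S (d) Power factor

Step 1 — Angular frequency: ω = 2π·f = 2π·253 = 1590 rad/s.
Step 2 — Component impedances:
  R: Z = R = 20.5 Ω
  L: Z = jωL = j·1590·0.106 = 0 + j168.5 Ω
Step 3 — Series combination: Z_total = R + L = 20.5 + j168.5 Ω = 169.7∠83.1° Ω.
Step 4 — Source phasor: V = 73.1∠-45.0° V = 51.69 - j51.69 V.
Step 5 — Current: I = V / Z = -0.2655 - j0.3391 A = 0.4306∠-128.1° A.
Step 6 — Complex power: S = V·I* = 3.802 + j31.25 VA.
Step 7 — Real power: P = Re(S) = 3.802 W.
Step 8 — Reactive power: Q = Im(S) = 31.25 VAR.
Step 9 — Apparent power: |S| = 31.48 VA.
Step 10 — Power factor: PF = P/|S| = 0.1208 (lagging).

(a) P = 3.802 W  (b) Q = 31.25 VAR  (c) S = 31.48 VA  (d) PF = 0.1208 (lagging)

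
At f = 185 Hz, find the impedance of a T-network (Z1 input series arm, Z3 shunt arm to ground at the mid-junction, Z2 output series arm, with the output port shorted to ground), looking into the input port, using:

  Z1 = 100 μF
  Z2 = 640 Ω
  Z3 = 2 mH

Step 1 — Angular frequency: ω = 2π·f = 2π·185 = 1162 rad/s.
Step 2 — Component impedances:
  Z1: Z = 1/(jωC) = -j/(ω·C) = 0 - j8.603 Ω
  Z2: Z = R = 640 Ω
  Z3: Z = jωL = j·1162·0.002 = 0 + j2.325 Ω
Step 3 — With the output port shorted to ground, the output series arm Z2 runs from the junction to ground; the shunt arm Z3 also runs from the junction to ground. They appear in parallel: Z3 || Z2 = 0.008445 + j2.325 Ω.
Step 4 — Series with input arm Z1: Z_in = Z1 + (Z3 || Z2) = 0.008445 - j6.278 Ω = 6.278∠-89.9° Ω.

Z = 0.008445 - j6.278 Ω = 6.278∠-89.9° Ω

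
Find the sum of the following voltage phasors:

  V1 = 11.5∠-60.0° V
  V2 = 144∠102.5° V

Step 1 — Convert each phasor to rectangular form:
  V1 = 11.5·(cos(-60.0°) + j·sin(-60.0°)) = 5.75 - j9.959 V
  V2 = 144·(cos(102.5°) + j·sin(102.5°)) = -31.17 + j140.6 V
Step 2 — Sum components: V_total = -25.42 + j130.6 V.
Step 3 — Convert to polar: |V_total| = 133.1 V, ∠V_total = 101.0°.

V_total = 133.1∠101.0° V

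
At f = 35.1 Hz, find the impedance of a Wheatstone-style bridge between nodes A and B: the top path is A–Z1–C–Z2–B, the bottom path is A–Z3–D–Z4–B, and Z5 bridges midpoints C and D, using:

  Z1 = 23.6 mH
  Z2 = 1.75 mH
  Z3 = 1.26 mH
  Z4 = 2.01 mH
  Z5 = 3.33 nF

Step 1 — Angular frequency: ω = 2π·f = 2π·35.1 = 220.5 rad/s.
Step 2 — Component impedances:
  Z1: Z = jωL = j·220.5·0.0236 = 0 + j5.205 Ω
  Z2: Z = jωL = j·220.5·0.00175 = 0 + j0.3859 Ω
  Z3: Z = jωL = j·220.5·0.00126 = 0 + j0.2779 Ω
  Z4: Z = jωL = j·220.5·0.00201 = 0 + j0.4433 Ω
  Z5: Z = 1/(jωC) = -j/(ω·C) = 0 - j1.362e+06 Ω
Step 3 — Bridge requires nodal analysis (the Z5 bridge couples midpoints C and D, so the two paths cannot be reduced to a simple series/parallel combination). Setting node B to ground and injecting 1 A at node A, the 3-node admittance system at A, C, D solves to V_A = Z_AB = 0 + j0.6388 Ω = 0.6388∠90.0° Ω.

Z = 0 + j0.6388 Ω = 0.6388∠90.0° Ω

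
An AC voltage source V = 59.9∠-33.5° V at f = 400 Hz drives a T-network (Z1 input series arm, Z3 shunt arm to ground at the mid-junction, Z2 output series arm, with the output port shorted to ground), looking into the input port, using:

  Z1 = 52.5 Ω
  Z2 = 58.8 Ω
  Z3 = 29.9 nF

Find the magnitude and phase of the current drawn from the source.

Step 1 — Angular frequency: ω = 2π·f = 2π·400 = 2513 rad/s.
Step 2 — Component impedances:
  Z1: Z = R = 52.5 Ω
  Z2: Z = R = 58.8 Ω
  Z3: Z = 1/(jωC) = -j/(ω·C) = 0 - j1.331e+04 Ω
Step 3 — With the output port shorted to ground, the output series arm Z2 runs from the junction to ground; the shunt arm Z3 also runs from the junction to ground. They appear in parallel: Z3 || Z2 = 58.8 - j0.2598 Ω.
Step 4 — Series with input arm Z1: Z_in = Z1 + (Z3 || Z2) = 111.3 - j0.2598 Ω = 111.3∠-0.1° Ω.
Step 5 — Source phasor: V = 59.9∠-33.5° V = 49.95 - j33.06 V.
Step 6 — Ohm's law: I = V / Z_total = (49.95 - j33.06) / (111.3 - j0.2598) = 0.4495 - j0.296 A.
Step 7 — Convert to polar: |I| = 0.5382 A, ∠I = -33.4°.

I = 0.5382∠-33.4° A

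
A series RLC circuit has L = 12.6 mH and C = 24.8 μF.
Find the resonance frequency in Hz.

Step 1 — Resonance condition Im(Z)=0 gives ω₀ = 1/√(LC).
Step 2 — ω₀ = 1/√(0.0126·2.48e-05) = 1789 rad/s.
Step 3 — f₀ = ω₀/(2π) = 284.7 Hz.

f₀ = 284.7 Hz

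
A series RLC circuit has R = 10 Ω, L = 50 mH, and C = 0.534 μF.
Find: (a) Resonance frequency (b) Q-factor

Step 1 — Resonance condition Im(Z)=0 gives ω₀ = 1/√(LC).
Step 2 — ω₀ = 1/√(0.05·5.34e-07) = 6120 rad/s.
Step 3 — f₀ = ω₀/(2π) = 974 Hz.
Step 4 — Series Q: Q = ω₀L/R = 6120·0.05/10 = 30.6.

(a) f₀ = 974 Hz  (b) Q = 30.6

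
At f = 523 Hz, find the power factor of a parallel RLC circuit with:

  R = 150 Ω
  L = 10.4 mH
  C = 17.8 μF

Step 1 — Angular frequency: ω = 2π·f = 2π·523 = 3286 rad/s.
Step 2 — Component impedances:
  R: Z = R = 150 Ω
  L: Z = jωL = j·3286·0.0104 = 0 + j34.18 Ω
  C: Z = 1/(jωC) = -j/(ω·C) = 0 - j17.1 Ω
Step 3 — Parallel combination: 1/Z_total = 1/R + 1/L + 1/C; Z_total = 7.416 - j32.52 Ω = 33.35∠-77.2° Ω.
Step 4 — Power factor: PF = cos(φ) = Re(Z)/|Z| = 7.416/33.35 = 0.2224.
Step 5 — Type: Im(Z) = -32.52 ⇒ leading (phase φ = -77.2°).

PF = 0.2224 (leading, φ = -77.2°)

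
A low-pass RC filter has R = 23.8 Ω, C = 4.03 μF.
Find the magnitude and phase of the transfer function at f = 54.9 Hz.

Step 1 — Angular frequency: ω = 2π·54.9 = 344.9 rad/s.
Step 2 — Transfer function: H(jω) = 1/(1 + jωRC).
Step 3 — Denominator: 1 + jωRC = 1 + j·344.9·23.8·4.03e-06 = 1 + j0.03309.
Step 4 — H = 0.9989 - j0.03305.
Step 5 — Magnitude: |H| = 0.9995 (-0.0 dB); phase: φ = -1.9°.

|H| = 0.9995 (-0.0 dB), φ = -1.9°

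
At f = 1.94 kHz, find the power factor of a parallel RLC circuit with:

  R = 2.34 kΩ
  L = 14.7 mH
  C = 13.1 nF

Step 1 — Angular frequency: ω = 2π·f = 2π·1940 = 1.219e+04 rad/s.
Step 2 — Component impedances:
  R: Z = R = 2340 Ω
  L: Z = jωL = j·1.219e+04·0.0147 = 0 + j179.2 Ω
  C: Z = 1/(jωC) = -j/(ω·C) = 0 - j6262 Ω
Step 3 — Parallel combination: 1/Z_total = 1/R + 1/L + 1/C; Z_total = 14.45 + j183.3 Ω = 183.9∠85.5° Ω.
Step 4 — Power factor: PF = cos(φ) = Re(Z)/|Z| = 14.451/183.89 = 0.07859.
Step 5 — Type: Im(Z) = 183.3 ⇒ lagging (phase φ = 85.5°).

PF = 0.07859 (lagging, φ = 85.5°)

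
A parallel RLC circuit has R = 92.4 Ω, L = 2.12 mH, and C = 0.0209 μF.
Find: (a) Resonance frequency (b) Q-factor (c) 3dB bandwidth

Step 1 — Resonance: ω₀ = 1/√(LC) = 1/√(0.00212·2.09e-08) = 1.502e+05 rad/s.
Step 2 — f₀ = ω₀/(2π) = 2.391e+04 Hz.
Step 3 — Parallel Q: Q = R/(ω₀L) = 92.4/(1.502e+05·0.00212) = 0.2901.
Step 4 — Bandwidth: Δω = ω₀/Q = 5.178e+05 rad/s; BW = Δω/(2π) = 8.241e+04 Hz.

(a) f₀ = 2.391e+04 Hz  (b) Q = 0.2901  (c) BW = 8.241e+04 Hz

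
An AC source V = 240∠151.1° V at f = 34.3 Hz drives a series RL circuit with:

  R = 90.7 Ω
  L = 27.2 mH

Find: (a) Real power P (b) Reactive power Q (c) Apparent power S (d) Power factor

Step 1 — Angular frequency: ω = 2π·f = 2π·34.3 = 215.5 rad/s.
Step 2 — Component impedances:
  R: Z = R = 90.7 Ω
  L: Z = jωL = j·215.5·0.0272 = 0 + j5.862 Ω
Step 3 — Series combination: Z_total = R + L = 90.7 + j5.862 Ω = 90.89∠3.7° Ω.
Step 4 — Source phasor: V = 240∠151.1° V = -210.1 + j116 V.
Step 5 — Current: I = V / Z = -2.225 + j1.423 A = 2.641∠147.4° A.
Step 6 — Complex power: S = V·I* = 632.4 + j40.87 VA.
Step 7 — Real power: P = Re(S) = 632.4 W.
Step 8 — Reactive power: Q = Im(S) = 40.87 VAR.
Step 9 — Apparent power: |S| = 633.7 VA.
Step 10 — Power factor: PF = P/|S| = 0.9979 (lagging).

(a) P = 632.4 W  (b) Q = 40.87 VAR  (c) S = 633.7 VA  (d) PF = 0.9979 (lagging)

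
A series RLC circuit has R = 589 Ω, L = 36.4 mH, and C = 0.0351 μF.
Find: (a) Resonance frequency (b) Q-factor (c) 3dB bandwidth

Step 1 — Resonance condition Im(Z)=0 gives ω₀ = 1/√(LC).
Step 2 — ω₀ = 1/√(0.0364·3.51e-08) = 2.798e+04 rad/s.
Step 3 — f₀ = ω₀/(2π) = 4453 Hz.
Step 4 — Series Q: Q = ω₀L/R = 2.798e+04·0.0364/589 = 1.729.
Step 5 — 3dB bandwidth: Δω = ω₀/Q = 1.618e+04 rad/s; BW = Δω/(2π) = 2575 Hz.

(a) f₀ = 4453 Hz  (b) Q = 1.729  (c) BW = 2575 Hz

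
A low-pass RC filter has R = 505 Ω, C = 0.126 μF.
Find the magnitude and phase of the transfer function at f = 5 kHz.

Step 1 — Angular frequency: ω = 2π·5000 = 3.142e+04 rad/s.
Step 2 — Transfer function: H(jω) = 1/(1 + jωRC).
Step 3 — Denominator: 1 + jωRC = 1 + j·3.142e+04·505·1.26e-07 = 1 + j1.999.
Step 4 — H = 0.2002 - j0.4001.
Step 5 — Magnitude: |H| = 0.4474 (-7.0 dB); phase: φ = -63.4°.

|H| = 0.4474 (-7.0 dB), φ = -63.4°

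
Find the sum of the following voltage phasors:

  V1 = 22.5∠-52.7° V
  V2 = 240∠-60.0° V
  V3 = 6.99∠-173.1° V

Step 1 — Convert each phasor to rectangular form:
  V1 = 22.5·(cos(-52.7°) + j·sin(-52.7°)) = 13.63 - j17.9 V
  V2 = 240·(cos(-60.0°) + j·sin(-60.0°)) = 120 - j207.8 V
  V3 = 6.99·(cos(-173.1°) + j·sin(-173.1°)) = -6.939 - j0.8398 V
Step 2 — Sum components: V_total = 126.7 - j226.6 V.
Step 3 — Convert to polar: |V_total| = 259.6 V, ∠V_total = -60.8°.

V_total = 259.6∠-60.8° V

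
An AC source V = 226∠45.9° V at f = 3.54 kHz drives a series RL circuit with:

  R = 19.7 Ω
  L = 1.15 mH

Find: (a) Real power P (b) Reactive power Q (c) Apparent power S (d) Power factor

Step 1 — Angular frequency: ω = 2π·f = 2π·3540 = 2.224e+04 rad/s.
Step 2 — Component impedances:
  R: Z = R = 19.7 Ω
  L: Z = jωL = j·2.224e+04·0.00115 = 0 + j25.58 Ω
Step 3 — Series combination: Z_total = R + L = 19.7 + j25.58 Ω = 32.29∠52.4° Ω.
Step 4 — Source phasor: V = 226∠45.9° V = 157.3 + j162.3 V.
Step 5 — Current: I = V / Z = 6.955 - j0.7921 A = 7∠-6.5° A.
Step 6 — Complex power: S = V·I* = 965.3 + j1253 VA.
Step 7 — Real power: P = Re(S) = 965.3 W.
Step 8 — Reactive power: Q = Im(S) = 1253 VAR.
Step 9 — Apparent power: |S| = 1582 VA.
Step 10 — Power factor: PF = P/|S| = 0.6102 (lagging).

(a) P = 965.3 W  (b) Q = 1253 VAR  (c) S = 1582 VA  (d) PF = 0.6102 (lagging)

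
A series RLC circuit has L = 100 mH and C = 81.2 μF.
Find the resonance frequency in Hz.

Step 1 — Resonance condition Im(Z)=0 gives ω₀ = 1/√(LC).
Step 2 — ω₀ = 1/√(0.1·8.12e-05) = 350.9 rad/s.
Step 3 — f₀ = ω₀/(2π) = 55.85 Hz.

f₀ = 55.85 Hz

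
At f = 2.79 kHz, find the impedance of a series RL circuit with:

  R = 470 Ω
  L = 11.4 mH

Step 1 — Angular frequency: ω = 2π·f = 2π·2790 = 1.753e+04 rad/s.
Step 2 — Component impedances:
  R: Z = R = 470 Ω
  L: Z = jωL = j·1.753e+04·0.0114 = 0 + j199.8 Ω
Step 3 — Series combination: Z_total = R + L = 470 + j199.8 Ω = 510.7∠23.0° Ω.

Z = 470 + j199.8 Ω = 510.7∠23.0° Ω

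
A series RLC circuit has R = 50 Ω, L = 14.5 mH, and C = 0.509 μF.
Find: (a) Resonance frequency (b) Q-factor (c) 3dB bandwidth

Step 1 — Resonance: ω₀ = 1/√(LC) = 1/√(0.0145·5.09e-07) = 1.164e+04 rad/s.
Step 2 — f₀ = ω₀/(2π) = 1853 Hz.
Step 3 — Series Q: Q = ω₀L/R = 1.164e+04·0.0145/50 = 3.376.
Step 4 — Bandwidth: Δω = ω₀/Q = 3448 rad/s; BW = Δω/(2π) = 548.8 Hz.

(a) f₀ = 1853 Hz  (b) Q = 3.376  (c) BW = 548.8 Hz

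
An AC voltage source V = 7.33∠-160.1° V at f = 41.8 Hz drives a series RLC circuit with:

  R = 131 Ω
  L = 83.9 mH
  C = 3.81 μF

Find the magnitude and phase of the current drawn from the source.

Step 1 — Angular frequency: ω = 2π·f = 2π·41.8 = 262.6 rad/s.
Step 2 — Component impedances:
  R: Z = R = 131 Ω
  L: Z = jωL = j·262.6·0.0839 = 0 + j22.04 Ω
  C: Z = 1/(jωC) = -j/(ω·C) = 0 - j999.4 Ω
Step 3 — Series combination: Z_total = R + L + C = 131 - j977.3 Ω = 986.1∠-82.4° Ω.
Step 4 — Source phasor: V = 7.33∠-160.1° V = -6.892 - j2.495 V.
Step 5 — Ohm's law: I = V / Z_total = (-6.892 - j2.495) / (131 - j977.3) = 0.001579 - j0.007264 A.
Step 6 — Convert to polar: |I| = 0.007434 A, ∠I = -77.7°.

I = 0.007434∠-77.7° A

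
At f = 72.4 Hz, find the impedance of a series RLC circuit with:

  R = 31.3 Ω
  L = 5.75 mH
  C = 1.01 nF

Step 1 — Angular frequency: ω = 2π·f = 2π·72.4 = 454.9 rad/s.
Step 2 — Component impedances:
  R: Z = R = 31.3 Ω
  L: Z = jωL = j·454.9·0.00575 = 0 + j2.616 Ω
  C: Z = 1/(jωC) = -j/(ω·C) = 0 - j2.177e+06 Ω
Step 3 — Series combination: Z_total = R + L + C = 31.3 - j2.177e+06 Ω = 2.177e+06∠-90.0° Ω.

Z = 31.3 - j2.177e+06 Ω = 2.177e+06∠-90.0° Ω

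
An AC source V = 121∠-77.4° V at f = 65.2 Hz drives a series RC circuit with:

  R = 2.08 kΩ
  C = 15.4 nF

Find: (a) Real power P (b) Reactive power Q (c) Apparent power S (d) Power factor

Step 1 — Angular frequency: ω = 2π·f = 2π·65.2 = 409.7 rad/s.
Step 2 — Component impedances:
  R: Z = R = 2080 Ω
  C: Z = 1/(jωC) = -j/(ω·C) = 0 - j1.585e+05 Ω
Step 3 — Series combination: Z_total = R + C = 2080 - j1.585e+05 Ω = 1.585e+05∠-89.2° Ω.
Step 4 — Source phasor: V = 121∠-77.4° V = 26.4 - j118.1 V.
Step 5 — Current: I = V / Z = 0.000747 + j0.0001567 A = 0.0007633∠11.8° A.
Step 6 — Complex power: S = V·I* = 0.001212 - j0.09235 VA.
Step 7 — Real power: P = Re(S) = 0.001212 W.
Step 8 — Reactive power: Q = Im(S) = -0.09235 VAR.
Step 9 — Apparent power: |S| = 0.09236 VA.
Step 10 — Power factor: PF = P/|S| = 0.01312 (leading).

(a) P = 0.001212 W  (b) Q = -0.09235 VAR  (c) S = 0.09236 VA  (d) PF = 0.01312 (leading)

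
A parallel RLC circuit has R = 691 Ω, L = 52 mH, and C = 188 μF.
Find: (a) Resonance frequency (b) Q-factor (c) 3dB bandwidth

Step 1 — Resonance: ω₀ = 1/√(LC) = 1/√(0.052·0.000188) = 319.8 rad/s.
Step 2 — f₀ = ω₀/(2π) = 50.9 Hz.
Step 3 — Parallel Q: Q = R/(ω₀L) = 691/(319.8·0.052) = 41.55.
Step 4 — Bandwidth: Δω = ω₀/Q = 7.698 rad/s; BW = Δω/(2π) = 1.225 Hz.

(a) f₀ = 50.9 Hz  (b) Q = 41.55  (c) BW = 1.225 Hz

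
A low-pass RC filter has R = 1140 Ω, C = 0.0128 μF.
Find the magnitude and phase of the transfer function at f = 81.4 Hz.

Step 1 — Angular frequency: ω = 2π·81.4 = 511.5 rad/s.
Step 2 — Transfer function: H(jω) = 1/(1 + jωRC).
Step 3 — Denominator: 1 + jωRC = 1 + j·511.5·1140·1.28e-08 = 1 + j0.007463.
Step 4 — H = 0.9999 - j0.007463.
Step 5 — Magnitude: |H| = 1 (-0.0 dB); phase: φ = -0.4°.

|H| = 1 (-0.0 dB), φ = -0.4°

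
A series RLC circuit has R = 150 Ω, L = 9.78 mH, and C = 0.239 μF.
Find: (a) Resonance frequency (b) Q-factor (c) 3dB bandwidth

Step 1 — Resonance: ω₀ = 1/√(LC) = 1/√(0.00978·2.39e-07) = 2.068e+04 rad/s.
Step 2 — f₀ = ω₀/(2π) = 3292 Hz.
Step 3 — Series Q: Q = ω₀L/R = 2.068e+04·0.00978/150 = 1.349.
Step 4 — Bandwidth: Δω = ω₀/Q = 1.534e+04 rad/s; BW = Δω/(2π) = 2441 Hz.

(a) f₀ = 3292 Hz  (b) Q = 1.349  (c) BW = 2441 Hz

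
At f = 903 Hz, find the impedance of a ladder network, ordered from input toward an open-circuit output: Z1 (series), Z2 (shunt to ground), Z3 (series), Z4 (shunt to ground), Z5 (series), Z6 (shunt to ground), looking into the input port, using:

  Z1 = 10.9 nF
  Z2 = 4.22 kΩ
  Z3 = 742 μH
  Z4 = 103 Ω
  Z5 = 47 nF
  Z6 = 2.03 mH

Step 1 — Angular frequency: ω = 2π·f = 2π·903 = 5674 rad/s.
Step 2 — Component impedances:
  Z1: Z = 1/(jωC) = -j/(ω·C) = 0 - j1.617e+04 Ω
  Z2: Z = R = 4220 Ω
  Z3: Z = jωL = j·5674·0.000742 = 0 + j4.21 Ω
  Z4: Z = R = 103 Ω
  Z5: Z = 1/(jωC) = -j/(ω·C) = 0 - j3750 Ω
  Z6: Z = jωL = j·5674·0.00203 = 0 + j11.52 Ω
Step 3 — Ladder network (open output): work backward from the far end, alternating series and parallel combinations. Z_in = 100.5 - j1.617e+04 Ω = 1.617e+04∠-89.6° Ω.

Z = 100.5 - j1.617e+04 Ω = 1.617e+04∠-89.6° Ω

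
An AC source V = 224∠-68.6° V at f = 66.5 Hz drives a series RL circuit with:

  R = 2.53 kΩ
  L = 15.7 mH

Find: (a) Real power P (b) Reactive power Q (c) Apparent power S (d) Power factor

Step 1 — Angular frequency: ω = 2π·f = 2π·66.5 = 417.8 rad/s.
Step 2 — Component impedances:
  R: Z = R = 2530 Ω
  L: Z = jωL = j·417.8·0.0157 = 0 + j6.56 Ω
Step 3 — Series combination: Z_total = R + L = 2530 + j6.56 Ω = 2530∠0.1° Ω.
Step 4 — Source phasor: V = 224∠-68.6° V = 81.73 - j208.6 V.
Step 5 — Current: I = V / Z = 0.03209 - j0.08252 A = 0.08854∠-68.7° A.
Step 6 — Complex power: S = V·I* = 19.83 + j0.05142 VA.
Step 7 — Real power: P = Re(S) = 19.83 W.
Step 8 — Reactive power: Q = Im(S) = 0.05142 VAR.
Step 9 — Apparent power: |S| = 19.83 VA.
Step 10 — Power factor: PF = P/|S| = 1 (lagging).

(a) P = 19.83 W  (b) Q = 0.05142 VAR  (c) S = 19.83 VA  (d) PF = 1 (lagging)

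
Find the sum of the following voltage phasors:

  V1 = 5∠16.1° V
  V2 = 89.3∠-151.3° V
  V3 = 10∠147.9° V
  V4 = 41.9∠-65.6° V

Step 1 — Convert each phasor to rectangular form:
  V1 = 5·(cos(16.1°) + j·sin(16.1°)) = 4.804 + j1.387 V
  V2 = 89.3·(cos(-151.3°) + j·sin(-151.3°)) = -78.33 - j42.88 V
  V3 = 10·(cos(147.9°) + j·sin(147.9°)) = -8.471 + j5.314 V
  V4 = 41.9·(cos(-65.6°) + j·sin(-65.6°)) = 17.31 - j38.16 V
Step 2 — Sum components: V_total = -64.69 - j74.34 V.
Step 3 — Convert to polar: |V_total| = 98.54 V, ∠V_total = -131.0°.

V_total = 98.54∠-131.0° V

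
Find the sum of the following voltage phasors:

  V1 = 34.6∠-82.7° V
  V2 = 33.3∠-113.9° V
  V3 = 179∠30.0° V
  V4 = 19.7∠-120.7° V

Step 1 — Convert each phasor to rectangular form:
  V1 = 34.6·(cos(-82.7°) + j·sin(-82.7°)) = 4.396 - j34.32 V
  V2 = 33.3·(cos(-113.9°) + j·sin(-113.9°)) = -13.49 - j30.44 V
  V3 = 179·(cos(30.0°) + j·sin(30.0°)) = 155 + j89.5 V
  V4 = 19.7·(cos(-120.7°) + j·sin(-120.7°)) = -10.06 - j16.94 V
Step 2 — Sum components: V_total = 135.9 + j7.797 V.
Step 3 — Convert to polar: |V_total| = 136.1 V, ∠V_total = 3.3°.

V_total = 136.1∠3.3° V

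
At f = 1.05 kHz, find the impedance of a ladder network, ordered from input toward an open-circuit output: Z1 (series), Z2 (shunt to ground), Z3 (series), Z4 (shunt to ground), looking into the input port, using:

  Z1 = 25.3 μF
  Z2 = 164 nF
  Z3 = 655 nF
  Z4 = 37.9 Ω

Step 1 — Angular frequency: ω = 2π·f = 2π·1050 = 6597 rad/s.
Step 2 — Component impedances:
  Z1: Z = 1/(jωC) = -j/(ω·C) = 0 - j5.991 Ω
  Z2: Z = 1/(jωC) = -j/(ω·C) = 0 - j924.2 Ω
  Z3: Z = 1/(jωC) = -j/(ω·C) = 0 - j231.4 Ω
  Z4: Z = R = 37.9 Ω
Step 3 — Ladder network (open output): work backward from the far end, alternating series and parallel combinations. Z_in = 24.22 - j191.9 Ω = 193.4∠-82.8° Ω.

Z = 24.22 - j191.9 Ω = 193.4∠-82.8° Ω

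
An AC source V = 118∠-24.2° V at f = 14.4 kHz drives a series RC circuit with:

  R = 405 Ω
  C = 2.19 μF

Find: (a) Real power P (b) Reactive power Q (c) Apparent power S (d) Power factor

Step 1 — Angular frequency: ω = 2π·f = 2π·1.44e+04 = 9.048e+04 rad/s.
Step 2 — Component impedances:
  R: Z = R = 405 Ω
  C: Z = 1/(jωC) = -j/(ω·C) = 0 - j5.047 Ω
Step 3 — Series combination: Z_total = R + C = 405 - j5.047 Ω = 405∠-0.7° Ω.
Step 4 — Source phasor: V = 118∠-24.2° V = 107.6 - j48.37 V.
Step 5 — Current: I = V / Z = 0.2672 - j0.1161 A = 0.2913∠-23.5° A.
Step 6 — Complex power: S = V·I* = 34.37 - j0.4284 VA.
Step 7 — Real power: P = Re(S) = 34.37 W.
Step 8 — Reactive power: Q = Im(S) = -0.4284 VAR.
Step 9 — Apparent power: |S| = 34.38 VA.
Step 10 — Power factor: PF = P/|S| = 0.9999 (leading).

(a) P = 34.37 W  (b) Q = -0.4284 VAR  (c) S = 34.38 VA  (d) PF = 0.9999 (leading)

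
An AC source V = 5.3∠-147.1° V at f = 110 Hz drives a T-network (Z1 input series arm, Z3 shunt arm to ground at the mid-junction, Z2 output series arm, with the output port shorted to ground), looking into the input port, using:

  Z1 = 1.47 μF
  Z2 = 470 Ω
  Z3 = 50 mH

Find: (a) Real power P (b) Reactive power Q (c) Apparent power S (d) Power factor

Step 1 — Angular frequency: ω = 2π·f = 2π·110 = 691.2 rad/s.
Step 2 — Component impedances:
  Z1: Z = 1/(jωC) = -j/(ω·C) = 0 - j984.3 Ω
  Z2: Z = R = 470 Ω
  Z3: Z = jωL = j·691.2·0.05 = 0 + j34.56 Ω
Step 3 — With the output port shorted to ground, the output series arm Z2 runs from the junction to ground; the shunt arm Z3 also runs from the junction to ground. They appear in parallel: Z3 || Z2 = 2.527 + j34.37 Ω.
Step 4 — Series with input arm Z1: Z_in = Z1 + (Z3 || Z2) = 2.527 - j949.9 Ω = 949.9∠-89.8° Ω.
Step 5 — Source phasor: V = 5.3∠-147.1° V = -4.45 - j2.879 V.
Step 6 — Current: I = V / Z = 0.003018 - j0.004693 A = 0.00558∠-57.3° A.
Step 7 — Complex power: S = V·I* = 7.868e-05 - j0.02957 VA.
Step 8 — Real power: P = Re(S) = 7.868e-05 W.
Step 9 — Reactive power: Q = Im(S) = -0.02957 VAR.
Step 10 — Apparent power: |S| = 0.02957 VA.
Step 11 — Power factor: PF = P/|S| = 0.002661 (leading).

(a) P = 7.868e-05 W  (b) Q = -0.02957 VAR  (c) S = 0.02957 VA  (d) PF = 0.002661 (leading)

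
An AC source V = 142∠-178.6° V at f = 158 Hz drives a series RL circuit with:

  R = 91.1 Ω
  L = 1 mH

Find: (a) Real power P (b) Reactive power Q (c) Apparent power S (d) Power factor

Step 1 — Angular frequency: ω = 2π·f = 2π·158 = 992.7 rad/s.
Step 2 — Component impedances:
  R: Z = R = 91.1 Ω
  L: Z = jωL = j·992.7·0.001 = 0 + j0.9927 Ω
Step 3 — Series combination: Z_total = R + L = 91.1 + j0.9927 Ω = 91.11∠0.6° Ω.
Step 4 — Source phasor: V = 142∠-178.6° V = -142 - j3.469 V.
Step 5 — Current: I = V / Z = -1.558 - j0.0211 A = 1.559∠-179.2° A.
Step 6 — Complex power: S = V·I* = 221.3 + j2.412 VA.
Step 7 — Real power: P = Re(S) = 221.3 W.
Step 8 — Reactive power: Q = Im(S) = 2.412 VAR.
Step 9 — Apparent power: |S| = 221.3 VA.
Step 10 — Power factor: PF = P/|S| = 0.9999 (lagging).

(a) P = 221.3 W  (b) Q = 2.412 VAR  (c) S = 221.3 VA  (d) PF = 0.9999 (lagging)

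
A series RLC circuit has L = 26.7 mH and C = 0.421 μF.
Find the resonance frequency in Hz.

Step 1 — Resonance condition Im(Z)=0 gives ω₀ = 1/√(LC).
Step 2 — ω₀ = 1/√(0.0267·4.21e-07) = 9432 rad/s.
Step 3 — f₀ = ω₀/(2π) = 1501 Hz.

f₀ = 1501 Hz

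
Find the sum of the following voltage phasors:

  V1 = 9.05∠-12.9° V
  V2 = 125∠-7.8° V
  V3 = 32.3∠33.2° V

Step 1 — Convert each phasor to rectangular form:
  V1 = 9.05·(cos(-12.9°) + j·sin(-12.9°)) = 8.822 - j2.02 V
  V2 = 125·(cos(-7.8°) + j·sin(-7.8°)) = 123.8 - j16.96 V
  V3 = 32.3·(cos(33.2°) + j·sin(33.2°)) = 27.03 + j17.69 V
Step 2 — Sum components: V_total = 159.7 - j1.299 V.
Step 3 — Convert to polar: |V_total| = 159.7 V, ∠V_total = -0.5°.

V_total = 159.7∠-0.5° V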